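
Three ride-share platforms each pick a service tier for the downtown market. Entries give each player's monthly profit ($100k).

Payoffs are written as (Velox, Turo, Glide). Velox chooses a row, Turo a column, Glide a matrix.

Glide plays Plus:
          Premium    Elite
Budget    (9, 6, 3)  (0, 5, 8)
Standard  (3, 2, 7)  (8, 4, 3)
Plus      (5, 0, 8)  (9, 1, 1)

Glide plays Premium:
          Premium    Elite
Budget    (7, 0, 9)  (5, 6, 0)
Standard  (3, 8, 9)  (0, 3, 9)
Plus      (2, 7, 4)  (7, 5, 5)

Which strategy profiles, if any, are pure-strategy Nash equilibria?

(Budget, Premium, Plus): Glide can switch to Premium (3 → 9). Not NE.
(Budget, Premium, Premium): Turo can switch to Elite (0 → 6). Not NE.
(Budget, Elite, Plus): Velox can switch to Standard (0 → 8). Not NE.
(Budget, Elite, Premium): Velox can switch to Plus (5 → 7). Not NE.
(Standard, Premium, Plus): Velox can switch to Budget (3 → 9). Not NE.
(Standard, Premium, Premium): Velox can switch to Budget (3 → 7). Not NE.
(The remaining 6 profiles each have a profitable deviation by the same check.)

There is no pure-strategy Nash equilibrium.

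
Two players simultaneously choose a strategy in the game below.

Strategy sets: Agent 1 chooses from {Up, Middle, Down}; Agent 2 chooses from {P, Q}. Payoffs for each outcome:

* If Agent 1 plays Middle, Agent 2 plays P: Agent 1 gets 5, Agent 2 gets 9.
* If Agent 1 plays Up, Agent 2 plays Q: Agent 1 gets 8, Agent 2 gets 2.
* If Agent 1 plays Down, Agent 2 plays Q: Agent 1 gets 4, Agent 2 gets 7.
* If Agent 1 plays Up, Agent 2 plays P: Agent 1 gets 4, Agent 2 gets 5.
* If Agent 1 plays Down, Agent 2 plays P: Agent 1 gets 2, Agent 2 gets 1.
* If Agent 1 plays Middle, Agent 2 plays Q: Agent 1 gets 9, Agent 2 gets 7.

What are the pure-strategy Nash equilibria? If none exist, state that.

(Up, P): Agent 1 can switch to Middle (4 → 5). Not NE.
(Up, Q): Agent 1 can switch to Middle (8 → 9). Not NE.
(Middle, P): Agent 1 gets 5, best alternative 4; Agent 2 gets 9, best alternative 7. No profitable deviation — NE.
(Middle, Q): Agent 2 can switch to P (7 → 9). Not NE.
(Down, P): Agent 1 can switch to Up (2 → 4). Not NE.
(Down, Q): Agent 1 can switch to Up (4 → 8). Not NE.

The unique pure-strategy Nash equilibrium is (Middle, P).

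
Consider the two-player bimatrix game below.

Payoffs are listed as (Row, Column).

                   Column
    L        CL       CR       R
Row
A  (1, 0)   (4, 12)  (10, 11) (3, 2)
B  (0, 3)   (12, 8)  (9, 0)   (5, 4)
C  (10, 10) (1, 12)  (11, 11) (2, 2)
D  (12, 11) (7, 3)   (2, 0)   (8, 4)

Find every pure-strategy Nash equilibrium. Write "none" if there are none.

Row against L: payoffs 1, 0, 10, 12 → best response D.
Row against CL: payoffs 4, 12, 1, 7 → best response B.
Row against CR: payoffs 10, 9, 11, 2 → best response C.
Row against R: payoffs 3, 5, 2, 8 → best response D.
Column against A: payoffs 0, 12, 11, 2 → best response CL.
Column against B: payoffs 3, 8, 0, 4 → best response CL.
Column against C: payoffs 10, 12, 11, 2 → best response CL.
Column against D: payoffs 11, 3, 0, 4 → best response L.
Mutual best responses: (B, CL); (D, L).

(B, CL), (D, L)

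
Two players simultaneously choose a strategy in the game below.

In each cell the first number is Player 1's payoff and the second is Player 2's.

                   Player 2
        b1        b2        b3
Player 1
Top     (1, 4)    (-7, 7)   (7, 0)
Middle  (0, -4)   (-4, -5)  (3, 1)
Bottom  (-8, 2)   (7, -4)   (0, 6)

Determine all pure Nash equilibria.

(Top, b1): Player 2 can switch to b2 (4 → 7). Not NE.
(Top, b2): Player 1 can switch to Middle (-7 → -4). Not NE.
(Top, b3): Player 2 can switch to b1 (0 → 4). Not NE.
(Middle, b1): Player 1 can switch to Top (0 → 1). Not NE.
(Middle, b2): Player 1 can switch to Bottom (-4 → 7). Not NE.
(Middle, b3): Player 1 can switch to Top (3 → 7). Not NE.
(Bottom, b1): Player 1 can switch to Top (-8 → 1). Not NE.
(Bottom, b2): Player 2 can switch to b1 (-4 → 2). Not NE.
(The remaining 1 profile has a profitable deviation by the same check.)

This game has no pure Nash equilibrium.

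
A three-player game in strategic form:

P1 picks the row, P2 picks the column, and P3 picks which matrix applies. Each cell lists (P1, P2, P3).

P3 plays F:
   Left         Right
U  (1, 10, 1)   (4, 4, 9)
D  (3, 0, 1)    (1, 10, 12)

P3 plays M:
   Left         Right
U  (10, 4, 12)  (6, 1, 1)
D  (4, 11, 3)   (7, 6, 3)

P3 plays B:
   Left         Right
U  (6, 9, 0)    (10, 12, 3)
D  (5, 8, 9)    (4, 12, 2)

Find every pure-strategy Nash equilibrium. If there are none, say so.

(U, Left, M)

(U, Left, F): P1 can switch to D (1 → 3). Not NE.
(U, Left, M): P1 gets 10, best alternative 4; P2 gets 4, best alternative 1; P3 gets 12, best alternative 1. No profitable deviation — NE.
(U, Left, B): P2 can switch to Right (9 → 12). Not NE.
(U, Right, F): P2 can switch to Left (4 → 10). Not NE.
(U, Right, M): P1 can switch to D (6 → 7). Not NE.
(U, Right, B): P3 can switch to F (3 → 9). Not NE.
(D, Left, F): P2 can switch to Right (0 → 10). Not NE.
(D, Left, M): P1 can switch to U (4 → 10). Not NE.
(D, Left, B): P1 can switch to U (5 → 6). Not NE.
(The remaining 3 profiles each have a profitable deviation by the same check.)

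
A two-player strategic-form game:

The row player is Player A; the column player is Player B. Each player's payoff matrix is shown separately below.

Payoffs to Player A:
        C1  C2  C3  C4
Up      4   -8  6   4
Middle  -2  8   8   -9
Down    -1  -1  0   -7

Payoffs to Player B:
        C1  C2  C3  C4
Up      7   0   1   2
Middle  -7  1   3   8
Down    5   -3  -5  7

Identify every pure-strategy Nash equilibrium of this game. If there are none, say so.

For each player, find the best response to each opponent profile; mutual best responses are the pure NE.
Player A against C1: payoffs 4, -2, -1 → best response Up.
Player A against C2: payoffs -8, 8, -1 → best response Middle.
Player A against C3: payoffs 6, 8, 0 → best response Middle.
Player A against C4: payoffs 4, -9, -7 → best response Up.
Player B against Up: payoffs 7, 0, 1, 2 → best response C1.
Player B against Middle: payoffs -7, 1, 3, 8 → best response C4.
Player B against Down: payoffs 5, -3, -5, 7 → best response C4.
Mutual best responses: (Up, C1).

The unique pure-strategy Nash equilibrium is (Up, C1).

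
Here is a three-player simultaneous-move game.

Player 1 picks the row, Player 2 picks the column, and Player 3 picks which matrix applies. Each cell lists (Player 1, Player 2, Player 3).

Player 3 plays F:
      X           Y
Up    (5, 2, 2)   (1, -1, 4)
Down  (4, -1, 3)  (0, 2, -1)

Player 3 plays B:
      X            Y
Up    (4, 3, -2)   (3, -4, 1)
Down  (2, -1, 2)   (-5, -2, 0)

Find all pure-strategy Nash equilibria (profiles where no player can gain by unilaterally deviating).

Player 1 against (X, F): payoffs 5, 4 → best response Up.
Player 1 against (X, B): payoffs 4, 2 → best response Up.
Player 1 against (Y, F): payoffs 1, 0 → best response Up.
Player 1 against (Y, B): payoffs 3, -5 → best response Up.
Player 2 against (Up, F): payoffs 2, -1 → best response X.
Player 2 against (Up, B): payoffs 3, -4 → best response X.
Player 2 against (Down, F): payoffs -1, 2 → best response Y.
Player 2 against (Down, B): payoffs -1, -2 → best response X.
Player 3 against (Up, X): payoffs 2, -2 → best response F.
Player 3 against (Up, Y): payoffs 4, 1 → best response F.
Player 3 against (Down, X): payoffs 3, 2 → best response F.
Player 3 against (Down, Y): payoffs -1, 0 → best response B.
Mutual best responses: (Up, X, F).

(Up, X, F)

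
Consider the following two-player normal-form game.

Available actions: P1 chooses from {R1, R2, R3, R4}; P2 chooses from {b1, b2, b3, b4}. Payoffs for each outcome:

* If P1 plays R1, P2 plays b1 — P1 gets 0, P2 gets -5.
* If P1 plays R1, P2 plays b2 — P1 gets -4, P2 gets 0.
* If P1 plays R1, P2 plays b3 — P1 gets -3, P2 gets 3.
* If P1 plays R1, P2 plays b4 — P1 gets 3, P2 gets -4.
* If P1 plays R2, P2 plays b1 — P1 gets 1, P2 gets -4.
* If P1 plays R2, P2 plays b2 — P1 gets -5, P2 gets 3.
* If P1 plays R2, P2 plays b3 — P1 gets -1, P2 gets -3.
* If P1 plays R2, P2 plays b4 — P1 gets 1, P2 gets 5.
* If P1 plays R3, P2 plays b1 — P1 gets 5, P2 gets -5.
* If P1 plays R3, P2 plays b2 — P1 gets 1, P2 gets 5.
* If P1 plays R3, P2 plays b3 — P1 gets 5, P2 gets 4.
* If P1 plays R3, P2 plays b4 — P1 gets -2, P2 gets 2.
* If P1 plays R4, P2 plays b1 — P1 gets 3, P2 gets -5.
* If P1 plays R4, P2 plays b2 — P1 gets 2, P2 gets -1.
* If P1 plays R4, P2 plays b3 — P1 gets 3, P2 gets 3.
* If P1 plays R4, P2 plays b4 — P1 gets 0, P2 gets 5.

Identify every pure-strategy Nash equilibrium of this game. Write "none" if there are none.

P1 against b1: payoffs 0, 1, 5, 3 → best response R3.
P1 against b2: payoffs -4, -5, 1, 2 → best response R4.
P1 against b3: payoffs -3, -1, 5, 3 → best response R3.
P1 against b4: payoffs 3, 1, -2, 0 → best response R1.
P2 against R1: payoffs -5, 0, 3, -4 → best response b3.
P2 against R2: payoffs -4, 3, -3, 5 → best response b4.
P2 against R3: payoffs -5, 5, 4, 2 → best response b2.
P2 against R4: payoffs -5, -1, 3, 5 → best response b4.
No profile is a mutual best response for all players.

No pure-strategy Nash equilibrium.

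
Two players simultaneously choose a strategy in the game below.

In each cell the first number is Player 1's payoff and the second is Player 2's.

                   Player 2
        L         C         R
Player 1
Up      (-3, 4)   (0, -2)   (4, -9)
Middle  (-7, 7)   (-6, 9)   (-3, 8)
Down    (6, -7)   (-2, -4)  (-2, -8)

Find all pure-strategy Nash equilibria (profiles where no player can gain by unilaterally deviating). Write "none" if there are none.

No pure-strategy Nash equilibrium.

(Up, L): Player 1 can switch to Down (-3 → 6). Not NE.
(Up, C): Player 2 can switch to L (-2 → 4). Not NE.
(Up, R): Player 2 can switch to L (-9 → 4). Not NE.
(Middle, L): Player 1 can switch to Up (-7 → -3). Not NE.
(Middle, C): Player 1 can switch to Up (-6 → 0). Not NE.
(Middle, R): Player 1 can switch to Up (-3 → 4). Not NE.
(The remaining 3 profiles each have a profitable deviation by the same check.)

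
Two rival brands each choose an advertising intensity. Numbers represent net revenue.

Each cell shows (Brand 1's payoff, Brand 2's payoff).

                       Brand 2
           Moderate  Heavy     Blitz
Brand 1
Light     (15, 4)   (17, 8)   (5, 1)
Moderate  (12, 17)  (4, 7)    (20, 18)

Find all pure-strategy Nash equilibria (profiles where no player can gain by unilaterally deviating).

(Light, Moderate): Brand 2 can switch to Heavy (4 → 8). Not NE.
(Light, Heavy): Brand 1 gets 17, best alternative 4; Brand 2 gets 8, best alternative 4. No profitable deviation — NE.
(Light, Blitz): Brand 1 can switch to Moderate (5 → 20). Not NE.
(Moderate, Moderate): Brand 1 can switch to Light (12 → 15). Not NE.
(Moderate, Heavy): Brand 1 can switch to Light (4 → 17). Not NE.
(Moderate, Blitz): Brand 1 gets 20, best alternative 5; Brand 2 gets 18, best alternative 17. No profitable deviation — NE.

The pure Nash equilibria are (Light, Heavy), (Moderate, Blitz).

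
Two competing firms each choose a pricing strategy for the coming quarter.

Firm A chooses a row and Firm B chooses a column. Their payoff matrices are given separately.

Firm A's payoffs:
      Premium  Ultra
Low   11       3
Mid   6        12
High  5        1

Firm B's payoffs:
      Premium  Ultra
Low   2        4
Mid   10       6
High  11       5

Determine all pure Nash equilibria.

(Low, Premium): Firm B can switch to Ultra (2 → 4). Not NE.
(Low, Ultra): Firm A can switch to Mid (3 → 12). Not NE.
(Mid, Premium): Firm A can switch to Low (6 → 11). Not NE.
(Mid, Ultra): Firm B can switch to Premium (6 → 10). Not NE.
(High, Premium): Firm A can switch to Low (5 → 11). Not NE.
(High, Ultra): Firm A can switch to Low (1 → 3). Not NE.

This game has no pure Nash equilibrium.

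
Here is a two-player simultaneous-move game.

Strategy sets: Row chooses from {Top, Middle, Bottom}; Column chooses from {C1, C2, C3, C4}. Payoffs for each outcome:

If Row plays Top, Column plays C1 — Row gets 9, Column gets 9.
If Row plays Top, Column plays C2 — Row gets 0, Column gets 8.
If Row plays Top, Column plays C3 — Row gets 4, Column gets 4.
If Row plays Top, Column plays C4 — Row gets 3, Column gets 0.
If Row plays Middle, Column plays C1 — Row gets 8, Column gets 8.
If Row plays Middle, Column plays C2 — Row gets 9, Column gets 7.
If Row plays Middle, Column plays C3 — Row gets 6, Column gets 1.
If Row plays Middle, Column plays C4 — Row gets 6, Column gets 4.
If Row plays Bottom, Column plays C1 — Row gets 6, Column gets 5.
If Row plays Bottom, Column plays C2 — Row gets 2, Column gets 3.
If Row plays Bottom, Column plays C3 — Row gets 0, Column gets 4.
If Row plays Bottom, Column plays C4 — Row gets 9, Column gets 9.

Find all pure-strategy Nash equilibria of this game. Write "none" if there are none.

Row against C1: payoffs 9, 8, 6 → best response Top.
Row against C2: payoffs 0, 9, 2 → best response Middle.
Row against C3: payoffs 4, 6, 0 → best response Middle.
Row against C4: payoffs 3, 6, 9 → best response Bottom.
Column against Top: payoffs 9, 8, 4, 0 → best response C1.
Column against Middle: payoffs 8, 7, 1, 4 → best response C1.
Column against Bottom: payoffs 5, 3, 4, 9 → best response C4.
Mutual best responses: (Top, C1); (Bottom, C4).

(Top, C1); (Bottom, C4)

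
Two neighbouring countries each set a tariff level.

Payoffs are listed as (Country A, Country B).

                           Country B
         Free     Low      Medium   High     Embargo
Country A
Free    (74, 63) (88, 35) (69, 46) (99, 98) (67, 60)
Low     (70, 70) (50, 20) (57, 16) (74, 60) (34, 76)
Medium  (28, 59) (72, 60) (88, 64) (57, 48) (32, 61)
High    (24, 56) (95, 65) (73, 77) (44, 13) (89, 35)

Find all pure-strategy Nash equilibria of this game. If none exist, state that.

(Free, Free): Country B can switch to High (63 → 98). Not NE.
(Free, Low): Country A can switch to High (88 → 95). Not NE.
(Free, Medium): Country A can switch to Medium (69 → 88). Not NE.
(Free, High): Country A gets 99, best alternative 74; Country B gets 98, best alternative 63. No profitable deviation — NE.
(Free, Embargo): Country A can switch to High (67 → 89). Not NE.
(Low, Free): Country A can switch to Free (70 → 74). Not NE.
(Low, Low): Country A can switch to Free (50 → 88). Not NE.
(Low, Medium): Country A can switch to Free (57 → 69). Not NE.
(Low, High): Country A can switch to Free (74 → 99). Not NE.
(Low, Embargo): Country A can switch to Free (34 → 67). Not NE.
(Medium, Free): Country A can switch to Free (28 → 74). Not NE.
(Medium, Medium): Country A gets 88, best alternative 73; Country B gets 64, best alternative 61. No profitable deviation — NE.
(The remaining 8 profiles each have a profitable deviation by the same check.)

(Free, High), (Medium, Medium)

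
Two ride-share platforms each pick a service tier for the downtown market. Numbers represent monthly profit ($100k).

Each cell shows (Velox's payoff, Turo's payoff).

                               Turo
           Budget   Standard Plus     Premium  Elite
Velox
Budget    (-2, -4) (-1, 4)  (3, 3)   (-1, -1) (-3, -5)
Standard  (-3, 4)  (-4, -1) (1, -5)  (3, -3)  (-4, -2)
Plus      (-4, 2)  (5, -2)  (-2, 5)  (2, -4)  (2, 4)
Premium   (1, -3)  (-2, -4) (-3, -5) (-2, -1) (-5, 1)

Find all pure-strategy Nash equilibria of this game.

Velox against Budget: payoffs -2, -3, -4, 1 → best response Premium.
Velox against Standard: payoffs -1, -4, 5, -2 → best response Plus.
Velox against Plus: payoffs 3, 1, -2, -3 → best response Budget.
Velox against Premium: payoffs -1, 3, 2, -2 → best response Standard.
Velox against Elite: payoffs -3, -4, 2, -5 → best response Plus.
Turo against Budget: payoffs -4, 4, 3, -1, -5 → best response Standard.
Turo against Standard: payoffs 4, -1, -5, -3, -2 → best response Budget.
Turo against Plus: payoffs 2, -2, 5, -4, 4 → best response Plus.
Turo against Premium: payoffs -3, -4, -5, -1, 1 → best response Elite.
No profile is a mutual best response for all players.

This game has no pure Nash equilibrium.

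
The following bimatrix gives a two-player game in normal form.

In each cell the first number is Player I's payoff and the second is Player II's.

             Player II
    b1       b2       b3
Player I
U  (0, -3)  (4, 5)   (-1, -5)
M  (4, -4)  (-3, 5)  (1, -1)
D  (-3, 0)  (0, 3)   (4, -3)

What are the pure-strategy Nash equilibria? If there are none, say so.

(U, b1): Player I can switch to M (0 → 4). Not NE.
(U, b2): Player I gets 4, best alternative 0; Player II gets 5, best alternative -3. No profitable deviation — NE.
(U, b3): Player I can switch to M (-1 → 1). Not NE.
(M, b1): Player II can switch to b2 (-4 → 5). Not NE.
(M, b2): Player I can switch to U (-3 → 4). Not NE.
(M, b3): Player I can switch to D (1 → 4). Not NE.
(D, b1): Player I can switch to U (-3 → 0). Not NE.
(D, b2): Player I can switch to U (0 → 4). Not NE.
(D, b3): Player II can switch to b1 (-3 → 0). Not NE.

(U, b2)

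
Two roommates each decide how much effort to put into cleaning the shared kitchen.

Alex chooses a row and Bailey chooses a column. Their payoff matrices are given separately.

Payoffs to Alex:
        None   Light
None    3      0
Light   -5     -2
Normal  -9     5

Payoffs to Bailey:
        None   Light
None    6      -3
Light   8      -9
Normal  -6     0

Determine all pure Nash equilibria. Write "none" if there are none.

Pure-strategy Nash equilibria: (None, None); (Normal, Light)

Alex against None: payoffs 3, -5, -9 → best response None.
Alex against Light: payoffs 0, -2, 5 → best response Normal.
Bailey against None: payoffs 6, -3 → best response None.
Bailey against Light: payoffs 8, -9 → best response None.
Bailey against Normal: payoffs -6, 0 → best response Light.
Mutual best responses: (None, None); (Normal, Light).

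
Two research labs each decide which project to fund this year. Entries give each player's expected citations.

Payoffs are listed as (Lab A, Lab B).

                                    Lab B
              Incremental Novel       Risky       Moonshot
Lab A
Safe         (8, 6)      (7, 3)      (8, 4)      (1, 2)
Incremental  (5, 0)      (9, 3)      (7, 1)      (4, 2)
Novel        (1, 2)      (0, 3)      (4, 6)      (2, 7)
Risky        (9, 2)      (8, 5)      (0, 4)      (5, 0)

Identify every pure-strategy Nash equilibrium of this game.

(Incremental, Novel)

Mark each player's best response to every combination of opponents' strategies; a profile where every player is best-responding is a pure Nash equilibrium.
Lab A against Incremental: payoffs 8, 5, 1, 9 → best response Risky.
Lab A against Novel: payoffs 7, 9, 0, 8 → best response Incremental.
Lab A against Risky: payoffs 8, 7, 4, 0 → best response Safe.
Lab A against Moonshot: payoffs 1, 4, 2, 5 → best response Risky.
Lab B against Safe: payoffs 6, 3, 4, 2 → best response Incremental.
Lab B against Incremental: payoffs 0, 3, 1, 2 → best response Novel.
Lab B against Novel: payoffs 2, 3, 6, 7 → best response Moonshot.
Lab B against Risky: payoffs 2, 5, 4, 0 → best response Novel.
Mutual best responses: (Incremental, Novel).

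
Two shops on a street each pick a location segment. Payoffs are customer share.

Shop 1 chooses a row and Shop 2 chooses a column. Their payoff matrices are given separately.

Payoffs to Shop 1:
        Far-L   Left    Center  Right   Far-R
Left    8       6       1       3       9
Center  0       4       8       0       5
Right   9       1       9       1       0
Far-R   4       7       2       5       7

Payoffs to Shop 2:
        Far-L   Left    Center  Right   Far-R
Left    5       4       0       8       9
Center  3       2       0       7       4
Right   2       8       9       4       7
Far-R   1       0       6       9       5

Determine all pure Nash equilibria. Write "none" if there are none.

Shop 1 against Far-L: payoffs 8, 0, 9, 4 → best response Right.
Shop 1 against Left: payoffs 6, 4, 1, 7 → best response Far-R.
Shop 1 against Center: payoffs 1, 8, 9, 2 → best response Right.
Shop 1 against Right: payoffs 3, 0, 1, 5 → best response Far-R.
Shop 1 against Far-R: payoffs 9, 5, 0, 7 → best response Left.
Shop 2 against Left: payoffs 5, 4, 0, 8, 9 → best response Far-R.
Shop 2 against Center: payoffs 3, 2, 0, 7, 4 → best response Right.
Shop 2 against Right: payoffs 2, 8, 9, 4, 7 → best response Center.
Shop 2 against Far-R: payoffs 1, 0, 6, 9, 5 → best response Right.
Mutual best responses: (Left, Far-R); (Right, Center); (Far-R, Right).

(Left, Far-R); (Right, Center); (Far-R, Right)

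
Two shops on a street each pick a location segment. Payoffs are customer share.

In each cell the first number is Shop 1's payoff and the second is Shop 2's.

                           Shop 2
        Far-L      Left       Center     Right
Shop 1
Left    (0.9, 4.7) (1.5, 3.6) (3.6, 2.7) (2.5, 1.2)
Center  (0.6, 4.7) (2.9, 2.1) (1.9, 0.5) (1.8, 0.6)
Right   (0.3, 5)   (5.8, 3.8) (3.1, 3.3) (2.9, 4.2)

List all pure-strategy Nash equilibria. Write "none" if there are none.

For each strategy profile, look for a profitable unilateral deviation.
(Left, Far-L): Shop 1 gets 0.9, best alternative 0.6; Shop 2 gets 4.7, best alternative 3.6. No profitable deviation — NE.
(Left, Left): Shop 1 can switch to Center (1.5 → 2.9). Not NE.
(Left, Center): Shop 2 can switch to Far-L (2.7 → 4.7). Not NE.
(Left, Right): Shop 1 can switch to Right (2.5 → 2.9). Not NE.
(Center, Far-L): Shop 1 can switch to Left (0.6 → 0.9). Not NE.
(Center, Left): Shop 1 can switch to Right (2.9 → 5.8). Not NE.
(Center, Center): Shop 1 can switch to Left (1.9 → 3.6). Not NE.
(Center, Right): Shop 1 can switch to Left (1.8 → 2.5). Not NE.
(Right, Far-L): Shop 1 can switch to Left (0.3 → 0.9). Not NE.
(Right, Left): Shop 2 can switch to Far-L (3.8 → 5). Not NE.
(Right, Center): Shop 1 can switch to Left (3.1 → 3.6). Not NE.
(Right, Right): Shop 2 can switch to Far-L (4.2 → 5). Not NE.

(Left, Far-L)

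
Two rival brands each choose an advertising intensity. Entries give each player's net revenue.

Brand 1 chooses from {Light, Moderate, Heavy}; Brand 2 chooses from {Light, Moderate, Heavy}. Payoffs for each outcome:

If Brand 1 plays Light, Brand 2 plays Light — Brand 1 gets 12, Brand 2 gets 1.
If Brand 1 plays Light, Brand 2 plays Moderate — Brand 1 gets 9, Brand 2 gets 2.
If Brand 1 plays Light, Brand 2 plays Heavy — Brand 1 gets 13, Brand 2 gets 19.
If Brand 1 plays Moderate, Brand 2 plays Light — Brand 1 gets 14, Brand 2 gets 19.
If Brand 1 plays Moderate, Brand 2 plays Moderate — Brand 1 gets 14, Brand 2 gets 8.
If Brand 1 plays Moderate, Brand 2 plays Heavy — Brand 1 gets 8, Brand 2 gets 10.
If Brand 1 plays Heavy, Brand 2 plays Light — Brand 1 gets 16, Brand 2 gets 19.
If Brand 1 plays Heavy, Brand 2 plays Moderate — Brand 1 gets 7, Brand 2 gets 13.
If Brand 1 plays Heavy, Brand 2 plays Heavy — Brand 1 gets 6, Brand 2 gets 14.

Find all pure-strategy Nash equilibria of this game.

(Light, Heavy); (Heavy, Light)

(Light, Light): Brand 1 can switch to Moderate (12 → 14). Not NE.
(Light, Moderate): Brand 1 can switch to Moderate (9 → 14). Not NE.
(Light, Heavy): Brand 1 gets 13, best alternative 8; Brand 2 gets 19, best alternative 2. No profitable deviation — NE.
(Moderate, Light): Brand 1 can switch to Heavy (14 → 16). Not NE.
(Moderate, Moderate): Brand 2 can switch to Light (8 → 19). Not NE.
(Moderate, Heavy): Brand 1 can switch to Light (8 → 13). Not NE.
(Heavy, Light): Brand 1 gets 16, best alternative 14; Brand 2 gets 19, best alternative 14. No profitable deviation — NE.
(Heavy, Moderate): Brand 1 can switch to Light (7 → 9). Not NE.
(The remaining 1 profile has a profitable deviation by the same check.)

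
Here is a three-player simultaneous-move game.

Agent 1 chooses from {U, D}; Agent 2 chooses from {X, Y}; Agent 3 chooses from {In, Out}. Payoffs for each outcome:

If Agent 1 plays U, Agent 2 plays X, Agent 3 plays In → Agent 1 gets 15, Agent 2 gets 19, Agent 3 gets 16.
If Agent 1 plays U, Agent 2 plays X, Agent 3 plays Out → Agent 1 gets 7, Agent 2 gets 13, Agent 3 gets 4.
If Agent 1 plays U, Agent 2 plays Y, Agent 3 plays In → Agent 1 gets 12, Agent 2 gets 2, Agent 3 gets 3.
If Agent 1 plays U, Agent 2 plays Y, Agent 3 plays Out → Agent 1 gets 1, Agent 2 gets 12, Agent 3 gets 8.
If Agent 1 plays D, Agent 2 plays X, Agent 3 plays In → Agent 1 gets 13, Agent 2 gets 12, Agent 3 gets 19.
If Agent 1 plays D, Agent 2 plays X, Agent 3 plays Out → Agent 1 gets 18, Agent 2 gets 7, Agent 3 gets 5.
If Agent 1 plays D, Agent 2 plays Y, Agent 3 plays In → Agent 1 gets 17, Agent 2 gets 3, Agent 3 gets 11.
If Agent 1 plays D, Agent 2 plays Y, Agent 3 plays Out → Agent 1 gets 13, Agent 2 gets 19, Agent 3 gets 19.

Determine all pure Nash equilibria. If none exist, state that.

(U, X, In): Agent 1 gets 15, best alternative 13; Agent 2 gets 19, best alternative 2; Agent 3 gets 16, best alternative 4. No profitable deviation — NE.
(U, X, Out): Agent 1 can switch to D (7 → 18). Not NE.
(U, Y, In): Agent 1 can switch to D (12 → 17). Not NE.
(U, Y, Out): Agent 1 can switch to D (1 → 13). Not NE.
(D, X, In): Agent 1 can switch to U (13 → 15). Not NE.
(D, X, Out): Agent 2 can switch to Y (7 → 19). Not NE.
(D, Y, In): Agent 2 can switch to X (3 → 12). Not NE.
(D, Y, Out): Agent 1 gets 13, best alternative 1; Agent 2 gets 19, best alternative 7; Agent 3 gets 19, best alternative 11. No profitable deviation — NE.

(U, X, In), (D, Y, Out)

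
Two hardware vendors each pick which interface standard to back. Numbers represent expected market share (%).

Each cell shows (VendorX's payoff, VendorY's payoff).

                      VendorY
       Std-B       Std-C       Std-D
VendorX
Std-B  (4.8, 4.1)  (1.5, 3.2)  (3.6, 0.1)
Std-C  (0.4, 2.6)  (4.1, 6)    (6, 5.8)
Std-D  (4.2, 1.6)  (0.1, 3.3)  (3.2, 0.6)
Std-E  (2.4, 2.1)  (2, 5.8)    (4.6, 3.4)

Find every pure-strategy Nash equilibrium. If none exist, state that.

The pure Nash equilibria are (Std-B, Std-B) and (Std-C, Std-C).

For each player, find the best response to each opponent profile; mutual best responses are the pure NE.
VendorX against Std-B: payoffs 4.8, 0.4, 4.2, 2.4 → best response Std-B.
VendorX against Std-C: payoffs 1.5, 4.1, 0.1, 2 → best response Std-C.
VendorX against Std-D: payoffs 3.6, 6, 3.2, 4.6 → best response Std-C.
VendorY against Std-B: payoffs 4.1, 3.2, 0.1 → best response Std-B.
VendorY against Std-C: payoffs 2.6, 6, 5.8 → best response Std-C.
VendorY against Std-D: payoffs 1.6, 3.3, 0.6 → best response Std-C.
VendorY against Std-E: payoffs 2.1, 5.8, 3.4 → best response Std-C.
Mutual best responses: (Std-B, Std-B); (Std-C, Std-C).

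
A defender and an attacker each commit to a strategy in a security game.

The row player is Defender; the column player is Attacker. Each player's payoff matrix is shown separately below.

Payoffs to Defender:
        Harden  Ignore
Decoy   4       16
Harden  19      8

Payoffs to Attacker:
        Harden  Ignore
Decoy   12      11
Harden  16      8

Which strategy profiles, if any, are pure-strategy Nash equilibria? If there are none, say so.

For each strategy profile, look for a profitable unilateral deviation.
(Decoy, Harden): Defender can switch to Harden (4 → 19). Not NE.
(Decoy, Ignore): Attacker can switch to Harden (11 → 12). Not NE.
(Harden, Harden): Defender gets 19, best alternative 4; Attacker gets 16, best alternative 8. No profitable deviation — NE.
(Harden, Ignore): Defender can switch to Decoy (8 → 16). Not NE.

(Harden, Harden)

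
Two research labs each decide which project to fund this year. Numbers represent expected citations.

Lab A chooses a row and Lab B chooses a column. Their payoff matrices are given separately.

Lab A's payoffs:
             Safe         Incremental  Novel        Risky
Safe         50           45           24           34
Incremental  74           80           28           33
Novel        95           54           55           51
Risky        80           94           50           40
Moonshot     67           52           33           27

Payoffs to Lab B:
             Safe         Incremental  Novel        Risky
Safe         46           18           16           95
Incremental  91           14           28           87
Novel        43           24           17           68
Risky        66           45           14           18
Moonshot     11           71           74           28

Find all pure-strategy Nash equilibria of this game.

Lab A against Safe: payoffs 50, 74, 95, 80, 67 → best response Novel.
Lab A against Incremental: payoffs 45, 80, 54, 94, 52 → best response Risky.
Lab A against Novel: payoffs 24, 28, 55, 50, 33 → best response Novel.
Lab A against Risky: payoffs 34, 33, 51, 40, 27 → best response Novel.
Lab B against Safe: payoffs 46, 18, 16, 95 → best response Risky.
Lab B against Incremental: payoffs 91, 14, 28, 87 → best response Safe.
Lab B against Novel: payoffs 43, 24, 17, 68 → best response Risky.
Lab B against Risky: payoffs 66, 45, 14, 18 → best response Safe.
Lab B against Moonshot: payoffs 11, 71, 74, 28 → best response Novel.
Mutual best responses: (Novel, Risky).

The unique pure-strategy Nash equilibrium is (Novel, Risky).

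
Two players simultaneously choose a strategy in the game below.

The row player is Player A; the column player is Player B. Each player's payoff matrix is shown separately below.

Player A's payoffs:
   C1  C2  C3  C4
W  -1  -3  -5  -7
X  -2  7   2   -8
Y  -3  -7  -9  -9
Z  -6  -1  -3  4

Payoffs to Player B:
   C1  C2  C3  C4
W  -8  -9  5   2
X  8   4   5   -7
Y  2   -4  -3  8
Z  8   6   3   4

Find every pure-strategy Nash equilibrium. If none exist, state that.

Player A against C1: payoffs -1, -2, -3, -6 → best response W.
Player A against C2: payoffs -3, 7, -7, -1 → best response X.
Player A against C3: payoffs -5, 2, -9, -3 → best response X.
Player A against C4: payoffs -7, -8, -9, 4 → best response Z.
Player B against W: payoffs -8, -9, 5, 2 → best response C3.
Player B against X: payoffs 8, 4, 5, -7 → best response C1.
Player B against Y: payoffs 2, -4, -3, 8 → best response C4.
Player B against Z: payoffs 8, 6, 3, 4 → best response C1.
No profile is a mutual best response for all players.

No pure-strategy Nash equilibrium.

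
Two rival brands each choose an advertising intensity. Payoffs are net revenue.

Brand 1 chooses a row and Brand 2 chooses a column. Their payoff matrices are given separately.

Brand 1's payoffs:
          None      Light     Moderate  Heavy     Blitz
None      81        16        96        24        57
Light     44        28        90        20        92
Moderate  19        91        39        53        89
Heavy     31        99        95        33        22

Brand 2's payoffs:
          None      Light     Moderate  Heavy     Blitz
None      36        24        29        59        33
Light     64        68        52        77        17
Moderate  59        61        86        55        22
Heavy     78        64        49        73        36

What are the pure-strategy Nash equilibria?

Brand 1 against None: payoffs 81, 44, 19, 31 → best response None.
Brand 1 against Light: payoffs 16, 28, 91, 99 → best response Heavy.
Brand 1 against Moderate: payoffs 96, 90, 39, 95 → best response None.
Brand 1 against Heavy: payoffs 24, 20, 53, 33 → best response Moderate.
Brand 1 against Blitz: payoffs 57, 92, 89, 22 → best response Light.
Brand 2 against None: payoffs 36, 24, 29, 59, 33 → best response Heavy.
Brand 2 against Light: payoffs 64, 68, 52, 77, 17 → best response Heavy.
Brand 2 against Moderate: payoffs 59, 61, 86, 55, 22 → best response Moderate.
Brand 2 against Heavy: payoffs 78, 64, 49, 73, 36 → best response None.
No profile is a mutual best response for all players.

This game has no pure Nash equilibrium.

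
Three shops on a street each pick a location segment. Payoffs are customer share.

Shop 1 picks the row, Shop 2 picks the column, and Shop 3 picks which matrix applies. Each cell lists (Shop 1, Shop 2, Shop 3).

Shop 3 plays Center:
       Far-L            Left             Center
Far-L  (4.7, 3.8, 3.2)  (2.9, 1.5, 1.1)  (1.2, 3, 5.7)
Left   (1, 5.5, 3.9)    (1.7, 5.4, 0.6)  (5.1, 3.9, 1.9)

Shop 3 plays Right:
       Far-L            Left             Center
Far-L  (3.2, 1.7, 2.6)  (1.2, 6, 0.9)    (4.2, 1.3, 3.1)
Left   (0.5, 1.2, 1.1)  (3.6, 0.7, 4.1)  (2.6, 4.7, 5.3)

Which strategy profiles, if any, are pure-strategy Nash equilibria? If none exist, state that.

(Far-L, Far-L, Center)

(Far-L, Far-L, Center): Shop 1 gets 4.7, best alternative 1; Shop 2 gets 3.8, best alternative 3; Shop 3 gets 3.2, best alternative 2.6. No profitable deviation — NE.
(Far-L, Far-L, Right): Shop 2 can switch to Left (1.7 → 6). Not NE.
(Far-L, Left, Center): Shop 2 can switch to Far-L (1.5 → 3.8). Not NE.
(Far-L, Left, Right): Shop 1 can switch to Left (1.2 → 3.6). Not NE.
(Far-L, Center, Center): Shop 1 can switch to Left (1.2 → 5.1). Not NE.
(Far-L, Center, Right): Shop 2 can switch to Far-L (1.3 → 1.7). Not NE.
(Left, Far-L, Center): Shop 1 can switch to Far-L (1 → 4.7). Not NE.
(Left, Far-L, Right): Shop 1 can switch to Far-L (0.5 → 3.2). Not NE.
(Left, Left, Center): Shop 1 can switch to Far-L (1.7 → 2.9). Not NE.
(The remaining 3 profiles each have a profitable deviation by the same check.)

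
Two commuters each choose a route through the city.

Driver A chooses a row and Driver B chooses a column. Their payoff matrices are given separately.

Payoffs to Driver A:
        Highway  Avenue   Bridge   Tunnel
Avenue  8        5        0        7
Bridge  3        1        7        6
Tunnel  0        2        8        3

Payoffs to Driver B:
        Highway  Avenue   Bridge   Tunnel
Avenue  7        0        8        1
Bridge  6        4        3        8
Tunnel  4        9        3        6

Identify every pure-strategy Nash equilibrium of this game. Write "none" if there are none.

There is no pure-strategy Nash equilibrium.

Driver A against Highway: payoffs 8, 3, 0 → best response Avenue.
Driver A against Avenue: payoffs 5, 1, 2 → best response Avenue.
Driver A against Bridge: payoffs 0, 7, 8 → best response Tunnel.
Driver A against Tunnel: payoffs 7, 6, 3 → best response Avenue.
Driver B against Avenue: payoffs 7, 0, 8, 1 → best response Bridge.
Driver B against Bridge: payoffs 6, 4, 3, 8 → best response Tunnel.
Driver B against Tunnel: payoffs 4, 9, 3, 6 → best response Avenue.
No profile is a mutual best response for all players.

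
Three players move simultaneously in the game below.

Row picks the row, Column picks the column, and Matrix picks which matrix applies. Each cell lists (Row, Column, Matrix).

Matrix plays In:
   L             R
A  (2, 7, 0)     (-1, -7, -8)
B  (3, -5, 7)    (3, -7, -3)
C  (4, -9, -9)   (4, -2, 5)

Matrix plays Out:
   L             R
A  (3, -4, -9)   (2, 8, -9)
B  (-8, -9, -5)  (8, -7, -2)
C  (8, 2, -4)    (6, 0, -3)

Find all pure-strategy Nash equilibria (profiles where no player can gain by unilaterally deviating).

The pure Nash equilibria are (B, R, Out) and (C, L, Out) and (C, R, In).

Row against (L, In): payoffs 2, 3, 4 → best response C.
Row against (L, Out): payoffs 3, -8, 8 → best response C.
Row against (R, In): payoffs -1, 3, 4 → best response C.
Row against (R, Out): payoffs 2, 8, 6 → best response B.
Column against (A, In): payoffs 7, -7 → best response L.
Column against (A, Out): payoffs -4, 8 → best response R.
Column against (B, In): payoffs -5, -7 → best response L.
Column against (B, Out): payoffs -9, -7 → best response R.
Column against (C, In): payoffs -9, -2 → best response R.
Column against (C, Out): payoffs 2, 0 → best response L.
Matrix against (A, L): payoffs 0, -9 → best response In.
Matrix against (A, R): payoffs -8, -9 → best response In.
Matrix against (B, L): payoffs 7, -5 → best response In.
Matrix against (B, R): payoffs -3, -2 → best response Out.
Matrix against (C, L): payoffs -9, -4 → best response Out.
Matrix against (C, R): payoffs 5, -3 → best response In.
Mutual best responses: (B, R, Out); (C, L, Out); (C, R, In).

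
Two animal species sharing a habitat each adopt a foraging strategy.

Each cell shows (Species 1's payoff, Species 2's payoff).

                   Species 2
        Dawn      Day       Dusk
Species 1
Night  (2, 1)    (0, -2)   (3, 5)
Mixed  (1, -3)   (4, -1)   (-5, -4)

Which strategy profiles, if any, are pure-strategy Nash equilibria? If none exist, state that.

Pure-strategy Nash equilibria: (Night, Dusk), (Mixed, Day)

Species 1 against Dawn: payoffs 2, 1 → best response Night.
Species 1 against Day: payoffs 0, 4 → best response Mixed.
Species 1 against Dusk: payoffs 3, -5 → best response Night.
Species 2 against Night: payoffs 1, -2, 5 → best response Dusk.
Species 2 against Mixed: payoffs -3, -1, -4 → best response Day.
Mutual best responses: (Night, Dusk); (Mixed, Day).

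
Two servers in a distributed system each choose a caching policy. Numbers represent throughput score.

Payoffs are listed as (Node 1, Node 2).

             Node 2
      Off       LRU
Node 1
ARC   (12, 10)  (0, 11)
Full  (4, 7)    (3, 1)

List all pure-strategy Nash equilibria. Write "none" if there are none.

Mark each player's best response to every combination of opponents' strategies; a profile where every player is best-responding is a pure Nash equilibrium.
Node 1 against Off: payoffs 12, 4 → best response ARC.
Node 1 against LRU: payoffs 0, 3 → best response Full.
Node 2 against ARC: payoffs 10, 11 → best response LRU.
Node 2 against Full: payoffs 7, 1 → best response Off.
No profile is a mutual best response for all players.

There is no pure-strategy Nash equilibrium.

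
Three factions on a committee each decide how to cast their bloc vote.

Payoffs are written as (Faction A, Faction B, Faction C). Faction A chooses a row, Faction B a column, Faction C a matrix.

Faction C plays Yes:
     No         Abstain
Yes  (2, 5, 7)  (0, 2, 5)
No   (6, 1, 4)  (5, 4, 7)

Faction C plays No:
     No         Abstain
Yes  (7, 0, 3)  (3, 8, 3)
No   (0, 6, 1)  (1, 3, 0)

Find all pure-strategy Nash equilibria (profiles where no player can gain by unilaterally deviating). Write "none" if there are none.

Faction A against (No, Yes): payoffs 2, 6 → best response No.
Faction A against (No, No): payoffs 7, 0 → best response Yes.
Faction A against (Abstain, Yes): payoffs 0, 5 → best response No.
Faction A against (Abstain, No): payoffs 3, 1 → best response Yes.
Faction B against (Yes, Yes): payoffs 5, 2 → best response No.
Faction B against (Yes, No): payoffs 0, 8 → best response Abstain.
Faction B against (No, Yes): payoffs 1, 4 → best response Abstain.
Faction B against (No, No): payoffs 6, 3 → best response No.
Faction C against (Yes, No): payoffs 7, 3 → best response Yes.
Faction C against (Yes, Abstain): payoffs 5, 3 → best response Yes.
Faction C against (No, No): payoffs 4, 1 → best response Yes.
Faction C against (No, Abstain): payoffs 7, 0 → best response Yes.
Mutual best responses: (No, Abstain, Yes).

Pure NE: (No, Abstain, Yes)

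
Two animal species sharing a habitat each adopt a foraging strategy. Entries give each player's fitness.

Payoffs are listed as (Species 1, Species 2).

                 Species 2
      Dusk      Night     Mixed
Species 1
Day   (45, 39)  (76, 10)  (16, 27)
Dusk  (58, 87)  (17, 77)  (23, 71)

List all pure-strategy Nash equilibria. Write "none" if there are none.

For each player, find the best response to each opponent profile; mutual best responses are the pure NE.
Species 1 against Dusk: payoffs 45, 58 → best response Dusk.
Species 1 against Night: payoffs 76, 17 → best response Day.
Species 1 against Mixed: payoffs 16, 23 → best response Dusk.
Species 2 against Day: payoffs 39, 10, 27 → best response Dusk.
Species 2 against Dusk: payoffs 87, 77, 71 → best response Dusk.
Mutual best responses: (Dusk, Dusk).

(Dusk, Dusk)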